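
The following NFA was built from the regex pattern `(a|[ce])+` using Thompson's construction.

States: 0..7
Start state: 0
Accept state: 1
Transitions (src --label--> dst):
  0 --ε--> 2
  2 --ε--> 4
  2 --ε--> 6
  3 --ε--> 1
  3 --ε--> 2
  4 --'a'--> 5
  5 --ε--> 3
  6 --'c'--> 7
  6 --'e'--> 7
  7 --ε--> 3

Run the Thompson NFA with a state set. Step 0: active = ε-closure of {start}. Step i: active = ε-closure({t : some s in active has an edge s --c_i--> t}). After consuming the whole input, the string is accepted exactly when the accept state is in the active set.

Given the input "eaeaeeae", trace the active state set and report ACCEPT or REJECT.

Answer: ACCEPT

Steps:
initial (ε-close {0}): {0,2,4,6}
'e' @ 1: {1,2,3,4,6,7}  [accepting]
'a' @ 2: {1,2,3,4,5,6}  [accepting]
'e' @ 3: {1,2,3,4,6,7}  [accepting]
'a' @ 4: {1,2,3,4,5,6}  [accepting]
'e' @ 5: {1,2,3,4,6,7}  [accepting]
'e' @ 6: {1,2,3,4,6,7}  [accepting]
'a' @ 7: {1,2,3,4,5,6}  [accepting]
'e' @ 8: {1,2,3,4,6,7}  [accepting]
after full input: {1,2,3,4,6,7}  (accept=1 in)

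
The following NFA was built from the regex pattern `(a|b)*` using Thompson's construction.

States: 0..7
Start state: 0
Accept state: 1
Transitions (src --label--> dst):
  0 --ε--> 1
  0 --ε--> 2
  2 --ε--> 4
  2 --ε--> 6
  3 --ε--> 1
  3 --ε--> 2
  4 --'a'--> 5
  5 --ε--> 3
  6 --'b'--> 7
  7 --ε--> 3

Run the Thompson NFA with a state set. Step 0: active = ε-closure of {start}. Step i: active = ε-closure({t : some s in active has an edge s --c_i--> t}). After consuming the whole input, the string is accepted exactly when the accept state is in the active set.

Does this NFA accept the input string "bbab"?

Answer: ACCEPT

Derivation:
start: ε-closure({0}) = {0,1,2,4,6}
'b' @ 1: {1,2,3,4,6,7}  (accept∈set)
'b' @ 2: {1,2,3,4,6,7}  (accept∈set)
'a' @ 3: {1,2,3,4,5,6}  (accept∈set)
'b' @ 4: {1,2,3,4,6,7}  (accept∈set)
final: {1,2,3,4,6,7}; accept 1 in set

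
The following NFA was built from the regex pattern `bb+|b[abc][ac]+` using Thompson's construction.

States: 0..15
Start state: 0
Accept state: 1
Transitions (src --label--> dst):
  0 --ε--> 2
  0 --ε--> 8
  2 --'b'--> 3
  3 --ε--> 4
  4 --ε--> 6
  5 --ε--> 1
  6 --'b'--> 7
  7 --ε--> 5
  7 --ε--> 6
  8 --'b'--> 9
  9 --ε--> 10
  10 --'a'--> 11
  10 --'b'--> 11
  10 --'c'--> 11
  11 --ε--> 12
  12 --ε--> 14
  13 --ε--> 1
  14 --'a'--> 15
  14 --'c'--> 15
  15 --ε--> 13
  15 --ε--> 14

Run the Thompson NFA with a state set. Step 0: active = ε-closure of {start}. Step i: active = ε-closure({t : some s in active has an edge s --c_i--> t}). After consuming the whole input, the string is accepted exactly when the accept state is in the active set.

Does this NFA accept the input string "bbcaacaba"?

S₀ = ε-closure({0}) = {0,2,8}
'b' @ 1: {3,4,6,9,10}
'b' @ 2: {1,5,6,7,11,12,14}  (accept∈set)
'c' @ 3: {1,13,14,15}  (accept∈set)
'a' @ 4: {1,13,14,15}  (accept∈set)
'a' @ 5: {1,13,14,15}  (accept∈set)
'c' @ 6: {1,13,14,15}  (accept∈set)
'a' @ 7: {1,13,14,15}  (accept∈set)
'b' @ 8: {}  — no active states
rest 'a' ignored (set empty)
final: {}; accept 1 not in set

Answer: REJECT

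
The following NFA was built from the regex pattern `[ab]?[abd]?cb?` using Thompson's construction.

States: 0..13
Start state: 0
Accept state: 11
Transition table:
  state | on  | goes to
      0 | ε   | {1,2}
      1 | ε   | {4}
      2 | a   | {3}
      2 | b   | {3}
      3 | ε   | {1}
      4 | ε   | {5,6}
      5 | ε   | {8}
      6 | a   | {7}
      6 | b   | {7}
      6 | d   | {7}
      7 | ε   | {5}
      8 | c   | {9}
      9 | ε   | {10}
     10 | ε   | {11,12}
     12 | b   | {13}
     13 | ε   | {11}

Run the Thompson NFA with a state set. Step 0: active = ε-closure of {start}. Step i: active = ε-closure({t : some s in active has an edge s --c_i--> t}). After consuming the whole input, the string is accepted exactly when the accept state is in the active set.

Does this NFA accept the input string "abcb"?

Answer: ACCEPT

Trace:
initial (ε-close {0}): {0,1,2,4,5,6,8}
'a' @ 1: {1,3,4,5,6,7,8}
'b' @ 2: {5,7,8}
'c' @ 3: {9,10,11,12}  ✓accept
'b' @ 4: {11,13}  ✓accept
after full input: {11,13}  (accept=11 in)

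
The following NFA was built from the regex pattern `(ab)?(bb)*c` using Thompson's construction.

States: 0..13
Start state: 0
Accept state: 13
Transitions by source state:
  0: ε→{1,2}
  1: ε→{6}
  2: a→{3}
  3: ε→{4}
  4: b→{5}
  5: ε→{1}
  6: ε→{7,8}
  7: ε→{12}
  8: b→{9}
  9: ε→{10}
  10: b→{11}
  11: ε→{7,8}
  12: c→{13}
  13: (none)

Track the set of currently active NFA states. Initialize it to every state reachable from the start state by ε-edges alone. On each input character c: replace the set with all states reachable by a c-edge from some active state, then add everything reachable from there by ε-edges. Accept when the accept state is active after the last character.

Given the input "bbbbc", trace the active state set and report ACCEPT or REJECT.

S₀ = ε-closure({0}) = {0,1,2,6,7,8,12}
'b' @ 1: {9,10}
'b' @ 2: {7,8,11,12}
'b' @ 3: {9,10}
'b' @ 4: {7,8,11,12}
'c' @ 5: {13}  [accepting]
final: {13}; accept 13 in set

Answer: ACCEPT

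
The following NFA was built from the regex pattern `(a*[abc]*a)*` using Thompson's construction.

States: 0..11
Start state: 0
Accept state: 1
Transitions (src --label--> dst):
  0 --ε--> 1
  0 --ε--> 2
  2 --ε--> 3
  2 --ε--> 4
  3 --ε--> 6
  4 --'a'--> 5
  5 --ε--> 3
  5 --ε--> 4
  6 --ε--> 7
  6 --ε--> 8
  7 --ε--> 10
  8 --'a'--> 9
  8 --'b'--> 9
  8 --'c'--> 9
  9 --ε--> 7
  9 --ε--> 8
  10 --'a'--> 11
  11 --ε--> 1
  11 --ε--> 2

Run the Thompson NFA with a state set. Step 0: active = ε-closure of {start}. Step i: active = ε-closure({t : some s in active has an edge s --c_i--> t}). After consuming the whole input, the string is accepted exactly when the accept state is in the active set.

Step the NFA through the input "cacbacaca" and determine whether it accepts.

S₀ = ε-closure({0}) = {0,1,2,3,4,6,7,8,10}
'c' @ 1: {7,8,9,10}
'a' @ 2: {1,2,3,4,6,7,8,9,10,11}  (accept∈set)
'c' @ 3: {7,8,9,10}
'b' @ 4: {7,8,9,10}
'a' @ 5: {1,2,3,4,6,7,8,9,10,11}  (accept∈set)
'c' @ 6: {7,8,9,10}
'a' @ 7: {1,2,3,4,6,7,8,9,10,11}  (accept∈set)
'c' @ 8: {7,8,9,10}
'a' @ 9: {1,2,3,4,6,7,8,9,10,11}  (accept∈set)
after full input: {1,2,3,4,6,7,8,9,10,11}  (accept=1 in)

Answer: ACCEPT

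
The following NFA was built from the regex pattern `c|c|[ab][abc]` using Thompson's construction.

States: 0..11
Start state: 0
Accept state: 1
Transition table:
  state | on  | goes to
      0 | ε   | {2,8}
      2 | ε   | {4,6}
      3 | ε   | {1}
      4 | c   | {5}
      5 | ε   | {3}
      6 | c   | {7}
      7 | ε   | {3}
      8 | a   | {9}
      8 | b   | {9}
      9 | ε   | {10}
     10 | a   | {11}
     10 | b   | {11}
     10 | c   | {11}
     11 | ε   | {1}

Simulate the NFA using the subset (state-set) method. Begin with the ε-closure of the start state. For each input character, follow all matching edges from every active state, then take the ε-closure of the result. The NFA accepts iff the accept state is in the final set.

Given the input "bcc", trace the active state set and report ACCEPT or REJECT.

initial (ε-close {0}): {0,2,4,6,8}
'b' @ 1: {9,10}
'c' @ 2: {1,11}  (accept∈set)
'c' @ 3: {}  — no active states
after full input: {}  (accept=1 not in)

Answer: REJECT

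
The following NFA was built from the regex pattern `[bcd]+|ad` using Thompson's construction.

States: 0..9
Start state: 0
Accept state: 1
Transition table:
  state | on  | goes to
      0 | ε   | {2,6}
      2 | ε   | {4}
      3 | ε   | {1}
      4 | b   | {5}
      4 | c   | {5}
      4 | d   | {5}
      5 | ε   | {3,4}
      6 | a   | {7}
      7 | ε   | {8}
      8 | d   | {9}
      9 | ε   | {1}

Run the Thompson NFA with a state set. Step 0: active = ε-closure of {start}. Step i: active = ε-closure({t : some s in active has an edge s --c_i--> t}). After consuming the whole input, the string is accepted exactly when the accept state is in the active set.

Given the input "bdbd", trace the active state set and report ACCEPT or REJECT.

Answer: ACCEPT

Derivation:
start: ε-closure({0}) = {0,2,4,6}
'b' @ 1: {1,3,4,5}  [accepting]
'd' @ 2: {1,3,4,5}  [accepting]
'b' @ 3: {1,3,4,5}  [accepting]
'd' @ 4: {1,3,4,5}  [accepting]
final: {1,3,4,5}; accept 1 in set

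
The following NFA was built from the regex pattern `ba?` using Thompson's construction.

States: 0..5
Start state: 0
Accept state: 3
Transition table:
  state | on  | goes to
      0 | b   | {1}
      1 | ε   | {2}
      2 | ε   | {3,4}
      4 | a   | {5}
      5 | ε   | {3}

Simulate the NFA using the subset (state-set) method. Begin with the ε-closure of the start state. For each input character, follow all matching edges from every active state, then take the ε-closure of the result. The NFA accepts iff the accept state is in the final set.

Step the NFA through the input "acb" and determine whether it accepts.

start: ε-closure({0}) = {0}
'a' @ 1: {}  — dead — no transitions
rest 'cb' ignored (set empty)
final: {}; accept 3 not in set

Answer: REJECT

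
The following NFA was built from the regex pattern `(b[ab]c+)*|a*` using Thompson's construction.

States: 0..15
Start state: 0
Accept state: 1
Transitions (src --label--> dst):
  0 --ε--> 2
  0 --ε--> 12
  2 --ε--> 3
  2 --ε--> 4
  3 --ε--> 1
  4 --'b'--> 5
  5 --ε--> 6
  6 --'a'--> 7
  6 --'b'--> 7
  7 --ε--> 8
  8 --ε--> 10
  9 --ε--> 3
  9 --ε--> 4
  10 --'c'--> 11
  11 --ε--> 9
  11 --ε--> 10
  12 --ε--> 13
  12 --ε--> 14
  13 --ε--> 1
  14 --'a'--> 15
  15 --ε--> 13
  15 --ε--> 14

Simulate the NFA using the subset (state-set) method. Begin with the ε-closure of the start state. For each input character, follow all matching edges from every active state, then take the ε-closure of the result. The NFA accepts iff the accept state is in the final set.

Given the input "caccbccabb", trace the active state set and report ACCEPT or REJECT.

Answer: REJECT

Derivation:
start: ε-closure({0}) = {0,1,2,3,4,12,13,14}
'c' @ 1: {}  — no active states
rest 'accbccabb' ignored (set empty)
end set {} — state 1 not in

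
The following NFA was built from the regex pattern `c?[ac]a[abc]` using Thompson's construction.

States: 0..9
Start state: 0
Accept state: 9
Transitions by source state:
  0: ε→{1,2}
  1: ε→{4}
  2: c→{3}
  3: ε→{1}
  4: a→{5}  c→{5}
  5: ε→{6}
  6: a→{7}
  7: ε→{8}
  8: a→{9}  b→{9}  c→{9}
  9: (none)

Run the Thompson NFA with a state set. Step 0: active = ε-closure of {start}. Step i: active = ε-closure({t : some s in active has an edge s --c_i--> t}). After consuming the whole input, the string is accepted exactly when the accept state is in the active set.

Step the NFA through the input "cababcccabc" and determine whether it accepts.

initial (ε-close {0}): {0,1,2,4}
'c' @ 1: {1,3,4,5,6}
'a' @ 2: {5,6,7,8}
'b' @ 3: {9}  [accepting]
'a' @ 4: {}  — dead — no transitions
rest 'bcccabc' ignored (set empty)
final: {}; accept 9 not in set

Answer: REJECT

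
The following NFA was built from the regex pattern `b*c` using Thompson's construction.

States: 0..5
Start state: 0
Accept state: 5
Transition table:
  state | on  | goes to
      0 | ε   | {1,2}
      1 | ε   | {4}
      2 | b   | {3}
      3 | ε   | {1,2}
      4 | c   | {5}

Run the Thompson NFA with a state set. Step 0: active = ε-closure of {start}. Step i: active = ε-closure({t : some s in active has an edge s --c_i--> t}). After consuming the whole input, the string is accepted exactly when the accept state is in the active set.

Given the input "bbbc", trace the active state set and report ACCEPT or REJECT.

Answer: ACCEPT

Steps:
initial (ε-close {0}): {0,1,2,4}
'b' @ 1: {1,2,3,4}
'b' @ 2: {1,2,3,4}
'b' @ 3: {1,2,3,4}
'c' @ 4: {5}  (accept∈set)
after full input: {5}  (accept=5 in)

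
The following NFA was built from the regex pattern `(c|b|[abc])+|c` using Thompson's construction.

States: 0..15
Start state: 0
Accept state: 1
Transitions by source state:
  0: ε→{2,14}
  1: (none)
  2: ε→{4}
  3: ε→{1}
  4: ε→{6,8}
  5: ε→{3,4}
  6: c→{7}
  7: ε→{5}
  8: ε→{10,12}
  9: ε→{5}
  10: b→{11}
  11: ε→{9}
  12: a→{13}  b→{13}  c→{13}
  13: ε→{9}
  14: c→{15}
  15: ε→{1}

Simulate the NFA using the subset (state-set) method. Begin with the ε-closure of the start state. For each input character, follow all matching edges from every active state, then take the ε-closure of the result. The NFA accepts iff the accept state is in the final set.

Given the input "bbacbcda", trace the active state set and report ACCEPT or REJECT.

initial (ε-close {0}): {0,2,4,6,8,10,12,14}
'b' @ 1: {1,3,4,5,6,8,9,10,11,12,13}  [accepting]
'b' @ 2: {1,3,4,5,6,8,9,10,11,12,13}  [accepting]
'a' @ 3: {1,3,4,5,6,8,9,10,12,13}  [accepting]
'c' @ 4: {1,3,4,5,6,7,8,9,10,12,13}  [accepting]
'b' @ 5: {1,3,4,5,6,8,9,10,11,12,13}  [accepting]
'c' @ 6: {1,3,4,5,6,7,8,9,10,12,13}  [accepting]
'd' @ 7: {}  — dead — no transitions
rest 'a' ignored (set empty)
after full input: {}  (accept=1 not in)

Answer: REJECT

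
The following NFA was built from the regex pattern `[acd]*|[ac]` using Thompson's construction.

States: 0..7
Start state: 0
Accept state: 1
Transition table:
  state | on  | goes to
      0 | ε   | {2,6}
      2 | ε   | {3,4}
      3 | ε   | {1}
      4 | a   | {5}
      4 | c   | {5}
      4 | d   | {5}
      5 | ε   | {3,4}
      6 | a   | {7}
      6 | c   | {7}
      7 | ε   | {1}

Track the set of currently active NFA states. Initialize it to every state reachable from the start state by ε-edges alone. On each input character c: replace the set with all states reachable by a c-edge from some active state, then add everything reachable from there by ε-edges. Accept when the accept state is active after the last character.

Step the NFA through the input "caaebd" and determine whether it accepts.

Answer: REJECT

Steps:
S₀ = ε-closure({0}) = {0,1,2,3,4,6}
'c' @ 1: {1,3,4,5,7}  (accept∈set)
'a' @ 2: {1,3,4,5}  (accept∈set)
'a' @ 3: {1,3,4,5}  (accept∈set)
'e' @ 4: {}  — state set empty
rest 'bd' ignored (set empty)
end set {} — state 1 not in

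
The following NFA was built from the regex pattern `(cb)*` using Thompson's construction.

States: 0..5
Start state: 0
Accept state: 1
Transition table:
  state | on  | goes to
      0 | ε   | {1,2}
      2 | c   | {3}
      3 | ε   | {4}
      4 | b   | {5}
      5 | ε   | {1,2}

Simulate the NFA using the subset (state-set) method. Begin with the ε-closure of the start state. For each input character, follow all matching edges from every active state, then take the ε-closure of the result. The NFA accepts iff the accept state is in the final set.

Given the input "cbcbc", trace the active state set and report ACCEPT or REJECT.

start: ε-closure({0}) = {0,1,2}
'c' @ 1: {3,4}
'b' @ 2: {1,2,5}  (accept∈set)
'c' @ 3: {3,4}
'b' @ 4: {1,2,5}  (accept∈set)
'c' @ 5: {3,4}
end set {3,4} — state 1 not in

Answer: REJECT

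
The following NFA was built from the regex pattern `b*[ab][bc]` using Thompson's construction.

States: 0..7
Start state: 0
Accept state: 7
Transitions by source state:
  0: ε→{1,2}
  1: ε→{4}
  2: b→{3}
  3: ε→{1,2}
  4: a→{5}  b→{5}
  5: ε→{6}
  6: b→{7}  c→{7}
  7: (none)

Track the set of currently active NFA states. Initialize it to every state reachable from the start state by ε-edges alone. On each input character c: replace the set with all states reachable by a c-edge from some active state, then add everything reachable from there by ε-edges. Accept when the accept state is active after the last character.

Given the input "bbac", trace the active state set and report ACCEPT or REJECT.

start: ε-closure({0}) = {0,1,2,4}
'b' @ 1: {1,2,3,4,5,6}
'b' @ 2: {1,2,3,4,5,6,7}  ✓accept
'a' @ 3: {5,6}
'c' @ 4: {7}  ✓accept
end set {7} — state 7 in

Answer: ACCEPT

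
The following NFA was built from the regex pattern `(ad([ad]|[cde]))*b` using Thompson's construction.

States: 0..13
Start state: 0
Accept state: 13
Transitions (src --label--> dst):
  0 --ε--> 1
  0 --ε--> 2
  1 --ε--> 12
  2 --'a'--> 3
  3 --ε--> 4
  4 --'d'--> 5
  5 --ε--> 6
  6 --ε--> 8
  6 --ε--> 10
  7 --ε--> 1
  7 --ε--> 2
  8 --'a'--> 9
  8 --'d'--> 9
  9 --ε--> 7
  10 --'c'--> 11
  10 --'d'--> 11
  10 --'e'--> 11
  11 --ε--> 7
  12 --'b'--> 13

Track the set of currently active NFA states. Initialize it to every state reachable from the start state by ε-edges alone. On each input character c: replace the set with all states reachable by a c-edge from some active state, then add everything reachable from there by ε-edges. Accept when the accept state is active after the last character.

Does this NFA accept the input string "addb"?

start: ε-closure({0}) = {0,1,2,12}
'a' @ 1: {3,4}
'd' @ 2: {5,6,8,10}
'd' @ 3: {1,2,7,9,11,12}
'b' @ 4: {13}  ✓accept
final: {13}; accept 13 in set

Answer: ACCEPT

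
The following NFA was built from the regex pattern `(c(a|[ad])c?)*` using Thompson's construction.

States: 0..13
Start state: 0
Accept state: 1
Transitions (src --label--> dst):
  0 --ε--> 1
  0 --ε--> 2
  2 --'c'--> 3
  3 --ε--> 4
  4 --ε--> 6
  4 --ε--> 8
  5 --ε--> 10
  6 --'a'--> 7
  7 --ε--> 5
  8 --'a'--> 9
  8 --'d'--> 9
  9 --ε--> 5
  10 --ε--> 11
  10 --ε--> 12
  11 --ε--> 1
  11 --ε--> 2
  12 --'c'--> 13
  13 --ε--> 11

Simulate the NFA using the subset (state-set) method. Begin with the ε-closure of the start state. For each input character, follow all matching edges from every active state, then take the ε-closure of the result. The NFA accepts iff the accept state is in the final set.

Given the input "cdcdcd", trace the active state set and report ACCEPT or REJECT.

Answer: ACCEPT

Trace:
start: ε-closure({0}) = {0,1,2}
'c' @ 1: {3,4,6,8}
'd' @ 2: {1,2,5,9,10,11,12}  (accept∈set)
'c' @ 3: {1,2,3,4,6,8,11,13}  (accept∈set)
'd' @ 4: {1,2,5,9,10,11,12}  (accept∈set)
'c' @ 5: {1,2,3,4,6,8,11,13}  (accept∈set)
'd' @ 6: {1,2,5,9,10,11,12}  (accept∈set)
final: {1,2,5,9,10,11,12}; accept 1 in set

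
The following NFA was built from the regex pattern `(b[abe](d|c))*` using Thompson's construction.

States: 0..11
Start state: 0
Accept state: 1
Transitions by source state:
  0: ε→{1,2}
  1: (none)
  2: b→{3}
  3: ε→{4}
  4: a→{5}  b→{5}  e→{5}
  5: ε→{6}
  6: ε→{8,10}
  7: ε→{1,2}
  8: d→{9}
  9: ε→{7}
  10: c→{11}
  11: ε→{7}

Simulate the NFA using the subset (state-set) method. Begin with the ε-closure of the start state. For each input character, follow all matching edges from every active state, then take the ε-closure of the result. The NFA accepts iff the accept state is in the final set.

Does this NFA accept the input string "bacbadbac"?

start: ε-closure({0}) = {0,1,2}
'b' @ 1: {3,4}
'a' @ 2: {5,6,8,10}
'c' @ 3: {1,2,7,11}  (accept∈set)
'b' @ 4: {3,4}
'a' @ 5: {5,6,8,10}
'd' @ 6: {1,2,7,9}  (accept∈set)
'b' @ 7: {3,4}
'a' @ 8: {5,6,8,10}
'c' @ 9: {1,2,7,11}  (accept∈set)
after full input: {1,2,7,11}  (accept=1 in)

Answer: ACCEPT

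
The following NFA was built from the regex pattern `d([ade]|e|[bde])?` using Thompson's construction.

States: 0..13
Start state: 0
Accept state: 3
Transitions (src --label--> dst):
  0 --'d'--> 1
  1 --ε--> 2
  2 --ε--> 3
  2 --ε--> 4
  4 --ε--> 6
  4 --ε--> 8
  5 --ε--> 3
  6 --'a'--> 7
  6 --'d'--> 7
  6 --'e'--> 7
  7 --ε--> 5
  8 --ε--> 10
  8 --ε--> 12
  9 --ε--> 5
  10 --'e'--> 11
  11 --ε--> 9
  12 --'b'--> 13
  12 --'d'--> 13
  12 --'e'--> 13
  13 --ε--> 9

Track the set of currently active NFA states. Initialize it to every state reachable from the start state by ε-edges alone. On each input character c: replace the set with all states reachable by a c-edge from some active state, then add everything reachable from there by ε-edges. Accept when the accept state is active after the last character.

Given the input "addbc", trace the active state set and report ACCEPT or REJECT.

Answer: REJECT

Derivation:
S₀ = ε-closure({0}) = {0}
'a' @ 1: {}  — no active states
rest 'ddbc' ignored (set empty)
after full input: {}  (accept=3 not in)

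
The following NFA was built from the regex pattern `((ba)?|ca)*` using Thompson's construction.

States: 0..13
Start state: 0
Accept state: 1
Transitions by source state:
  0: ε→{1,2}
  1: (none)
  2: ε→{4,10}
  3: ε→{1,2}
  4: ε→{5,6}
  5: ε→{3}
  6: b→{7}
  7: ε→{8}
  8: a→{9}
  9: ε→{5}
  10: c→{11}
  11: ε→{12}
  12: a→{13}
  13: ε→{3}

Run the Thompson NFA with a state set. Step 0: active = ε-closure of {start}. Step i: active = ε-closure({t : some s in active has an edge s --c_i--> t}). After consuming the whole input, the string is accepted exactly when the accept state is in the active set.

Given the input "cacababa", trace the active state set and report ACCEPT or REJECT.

Answer: ACCEPT

Steps:
start: ε-closure({0}) = {0,1,2,3,4,5,6,10}
'c' @ 1: {11,12}
'a' @ 2: {1,2,3,4,5,6,10,13}  ✓accept
'c' @ 3: {11,12}
'a' @ 4: {1,2,3,4,5,6,10,13}  ✓accept
'b' @ 5: {7,8}
'a' @ 6: {1,2,3,4,5,6,9,10}  ✓accept
'b' @ 7: {7,8}
'a' @ 8: {1,2,3,4,5,6,9,10}  ✓accept
final: {1,2,3,4,5,6,9,10}; accept 1 in set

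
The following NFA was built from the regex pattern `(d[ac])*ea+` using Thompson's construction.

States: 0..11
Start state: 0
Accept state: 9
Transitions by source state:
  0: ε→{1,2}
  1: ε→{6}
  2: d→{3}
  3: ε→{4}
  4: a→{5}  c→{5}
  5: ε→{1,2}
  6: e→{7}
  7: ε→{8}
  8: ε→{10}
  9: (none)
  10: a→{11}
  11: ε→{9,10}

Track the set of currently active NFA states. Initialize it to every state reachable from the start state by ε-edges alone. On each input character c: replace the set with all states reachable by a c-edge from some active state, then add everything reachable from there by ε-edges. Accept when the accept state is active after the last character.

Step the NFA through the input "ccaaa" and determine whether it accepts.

Answer: REJECT

Trace:
initial (ε-close {0}): {0,1,2,6}
'c' @ 1: {}  — dead — no transitions
rest 'caaa' ignored (set empty)
end set {} — state 9 not in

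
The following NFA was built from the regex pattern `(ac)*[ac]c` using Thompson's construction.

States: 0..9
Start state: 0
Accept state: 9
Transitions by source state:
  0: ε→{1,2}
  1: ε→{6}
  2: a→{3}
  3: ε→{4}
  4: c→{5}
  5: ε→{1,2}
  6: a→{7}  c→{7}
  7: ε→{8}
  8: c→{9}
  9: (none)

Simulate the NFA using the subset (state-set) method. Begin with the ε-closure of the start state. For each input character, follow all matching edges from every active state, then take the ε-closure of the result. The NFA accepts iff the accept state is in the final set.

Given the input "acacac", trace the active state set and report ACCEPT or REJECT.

Answer: ACCEPT

Steps:
start: ε-closure({0}) = {0,1,2,6}
'a' @ 1: {3,4,7,8}
'c' @ 2: {1,2,5,6,9}  (accept∈set)
'a' @ 3: {3,4,7,8}
'c' @ 4: {1,2,5,6,9}  (accept∈set)
'a' @ 5: {3,4,7,8}
'c' @ 6: {1,2,5,6,9}  (accept∈set)
after full input: {1,2,5,6,9}  (accept=9 in)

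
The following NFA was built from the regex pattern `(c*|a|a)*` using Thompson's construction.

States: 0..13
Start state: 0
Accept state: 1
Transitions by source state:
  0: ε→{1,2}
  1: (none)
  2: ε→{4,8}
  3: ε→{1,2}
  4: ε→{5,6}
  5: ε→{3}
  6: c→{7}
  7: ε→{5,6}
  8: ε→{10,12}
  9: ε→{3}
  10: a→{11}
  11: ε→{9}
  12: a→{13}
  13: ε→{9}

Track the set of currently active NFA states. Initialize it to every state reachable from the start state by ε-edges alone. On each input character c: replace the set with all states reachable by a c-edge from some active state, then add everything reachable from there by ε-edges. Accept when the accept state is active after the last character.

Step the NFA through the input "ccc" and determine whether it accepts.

S₀ = ε-closure({0}) = {0,1,2,3,4,5,6,8,10,12}
'c' @ 1: {1,2,3,4,5,6,7,8,10,12}  [accepting]
'c' @ 2: {1,2,3,4,5,6,7,8,10,12}  [accepting]
'c' @ 3: {1,2,3,4,5,6,7,8,10,12}  [accepting]
after full input: {1,2,3,4,5,6,7,8,10,12}  (accept=1 in)

Answer: ACCEPT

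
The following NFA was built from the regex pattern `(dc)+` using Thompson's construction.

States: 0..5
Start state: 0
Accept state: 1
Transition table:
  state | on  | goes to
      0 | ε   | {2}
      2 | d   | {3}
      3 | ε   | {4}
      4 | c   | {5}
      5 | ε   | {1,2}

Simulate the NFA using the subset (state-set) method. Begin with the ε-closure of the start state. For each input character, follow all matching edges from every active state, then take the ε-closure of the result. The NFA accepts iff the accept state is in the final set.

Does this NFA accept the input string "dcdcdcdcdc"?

start: ε-closure({0}) = {0,2}
'd' @ 1: {3,4}
'c' @ 2: {1,2,5}  ✓accept
'd' @ 3: {3,4}
'c' @ 4: {1,2,5}  ✓accept
'd' @ 5: {3,4}
'c' @ 6: {1,2,5}  ✓accept
'd' @ 7: {3,4}
'c' @ 8: {1,2,5}  ✓accept
'd' @ 9: {3,4}
'c' @ 10: {1,2,5}  ✓accept
end set {1,2,5} — state 1 in

Answer: ACCEPT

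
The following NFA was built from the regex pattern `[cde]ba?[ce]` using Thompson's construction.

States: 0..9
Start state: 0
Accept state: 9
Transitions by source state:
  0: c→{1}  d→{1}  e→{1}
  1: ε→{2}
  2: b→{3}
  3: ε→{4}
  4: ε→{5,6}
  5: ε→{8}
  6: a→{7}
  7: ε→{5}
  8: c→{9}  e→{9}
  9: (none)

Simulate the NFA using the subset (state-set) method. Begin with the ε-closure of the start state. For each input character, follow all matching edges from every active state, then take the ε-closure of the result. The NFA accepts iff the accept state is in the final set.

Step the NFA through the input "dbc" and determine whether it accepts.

S₀ = ε-closure({0}) = {0}
'd' @ 1: {1,2}
'b' @ 2: {3,4,5,6,8}
'c' @ 3: {9}  [accepting]
final: {9}; accept 9 in set

Answer: ACCEPT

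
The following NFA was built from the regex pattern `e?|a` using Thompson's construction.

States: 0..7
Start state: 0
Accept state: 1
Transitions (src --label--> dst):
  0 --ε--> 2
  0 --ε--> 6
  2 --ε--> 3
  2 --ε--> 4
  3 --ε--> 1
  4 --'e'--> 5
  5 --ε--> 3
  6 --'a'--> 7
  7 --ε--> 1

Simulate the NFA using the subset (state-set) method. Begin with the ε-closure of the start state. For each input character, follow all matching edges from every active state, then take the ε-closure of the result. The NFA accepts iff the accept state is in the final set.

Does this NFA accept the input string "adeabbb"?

Answer: REJECT

Trace:
start: ε-closure({0}) = {0,1,2,3,4,6}
'a' @ 1: {1,7}  [accepting]
'd' @ 2: {}  — no active states
rest 'eabbb' ignored (set empty)
end set {} — state 1 not in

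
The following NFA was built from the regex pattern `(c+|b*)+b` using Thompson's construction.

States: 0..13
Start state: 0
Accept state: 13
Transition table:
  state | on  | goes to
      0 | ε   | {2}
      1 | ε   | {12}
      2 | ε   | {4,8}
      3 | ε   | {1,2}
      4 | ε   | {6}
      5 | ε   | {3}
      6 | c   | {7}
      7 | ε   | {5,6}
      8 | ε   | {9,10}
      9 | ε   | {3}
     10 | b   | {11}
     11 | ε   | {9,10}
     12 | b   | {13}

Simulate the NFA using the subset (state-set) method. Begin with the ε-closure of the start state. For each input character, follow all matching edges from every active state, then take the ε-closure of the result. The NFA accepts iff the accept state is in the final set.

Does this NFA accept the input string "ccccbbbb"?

initial (ε-close {0}): {0,1,2,3,4,6,8,9,10,12}
'c' @ 1: {1,2,3,4,5,6,7,8,9,10,12}
'c' @ 2: {1,2,3,4,5,6,7,8,9,10,12}
'c' @ 3: {1,2,3,4,5,6,7,8,9,10,12}
'c' @ 4: {1,2,3,4,5,6,7,8,9,10,12}
'b' @ 5: {1,2,3,4,6,8,9,10,11,12,13}  ✓accept
'b' @ 6: {1,2,3,4,6,8,9,10,11,12,13}  ✓accept
'b' @ 7: {1,2,3,4,6,8,9,10,11,12,13}  ✓accept
'b' @ 8: {1,2,3,4,6,8,9,10,11,12,13}  ✓accept
final: {1,2,3,4,6,8,9,10,11,12,13}; accept 13 in set

Answer: ACCEPT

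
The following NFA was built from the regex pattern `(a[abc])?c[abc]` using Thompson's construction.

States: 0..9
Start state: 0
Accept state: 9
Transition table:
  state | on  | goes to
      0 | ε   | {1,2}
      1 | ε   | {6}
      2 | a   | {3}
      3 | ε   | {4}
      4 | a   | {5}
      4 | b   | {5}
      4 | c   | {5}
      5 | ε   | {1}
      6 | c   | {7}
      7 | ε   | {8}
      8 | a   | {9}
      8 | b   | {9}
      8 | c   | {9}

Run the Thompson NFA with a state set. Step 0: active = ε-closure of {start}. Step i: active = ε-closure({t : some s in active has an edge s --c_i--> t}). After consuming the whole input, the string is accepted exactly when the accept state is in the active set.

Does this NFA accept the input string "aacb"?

Answer: ACCEPT

Steps:
initial (ε-close {0}): {0,1,2,6}
'a' @ 1: {3,4}
'a' @ 2: {1,5,6}
'c' @ 3: {7,8}
'b' @ 4: {9}  (accept∈set)
after full input: {9}  (accept=9 in)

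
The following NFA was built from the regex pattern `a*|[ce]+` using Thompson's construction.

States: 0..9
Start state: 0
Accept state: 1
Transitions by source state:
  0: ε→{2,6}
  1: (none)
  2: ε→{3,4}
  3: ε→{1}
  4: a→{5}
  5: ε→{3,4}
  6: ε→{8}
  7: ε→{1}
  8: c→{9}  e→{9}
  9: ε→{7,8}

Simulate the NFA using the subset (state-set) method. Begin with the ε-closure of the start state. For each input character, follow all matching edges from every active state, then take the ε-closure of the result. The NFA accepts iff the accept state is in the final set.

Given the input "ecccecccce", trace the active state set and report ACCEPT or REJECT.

Answer: ACCEPT

Derivation:
initial (ε-close {0}): {0,1,2,3,4,6,8}
'e' @ 1: {1,7,8,9}  (accept∈set)
'c' @ 2: {1,7,8,9}  (accept∈set)
'c' @ 3: {1,7,8,9}  (accept∈set)
'c' @ 4: {1,7,8,9}  (accept∈set)
'e' @ 5: {1,7,8,9}  (accept∈set)
'c' @ 6: {1,7,8,9}  (accept∈set)
'c' @ 7: {1,7,8,9}  (accept∈set)
'c' @ 8: {1,7,8,9}  (accept∈set)
'c' @ 9: {1,7,8,9}  (accept∈set)
'e' @ 10: {1,7,8,9}  (accept∈set)
after full input: {1,7,8,9}  (accept=1 in)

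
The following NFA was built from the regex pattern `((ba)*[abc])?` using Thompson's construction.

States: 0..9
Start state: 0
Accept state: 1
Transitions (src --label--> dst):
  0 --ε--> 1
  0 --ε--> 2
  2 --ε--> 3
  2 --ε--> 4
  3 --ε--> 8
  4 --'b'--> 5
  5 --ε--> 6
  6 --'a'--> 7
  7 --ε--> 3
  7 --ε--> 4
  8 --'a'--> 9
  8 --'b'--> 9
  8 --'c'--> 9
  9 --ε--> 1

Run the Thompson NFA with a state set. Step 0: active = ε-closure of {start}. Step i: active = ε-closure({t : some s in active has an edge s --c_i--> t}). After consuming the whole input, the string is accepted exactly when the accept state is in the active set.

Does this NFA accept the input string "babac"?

Answer: ACCEPT

Derivation:
initial (ε-close {0}): {0,1,2,3,4,8}
'b' @ 1: {1,5,6,9}  (accept∈set)
'a' @ 2: {3,4,7,8}
'b' @ 3: {1,5,6,9}  (accept∈set)
'a' @ 4: {3,4,7,8}
'c' @ 5: {1,9}  (accept∈set)
end set {1,9} — state 1 in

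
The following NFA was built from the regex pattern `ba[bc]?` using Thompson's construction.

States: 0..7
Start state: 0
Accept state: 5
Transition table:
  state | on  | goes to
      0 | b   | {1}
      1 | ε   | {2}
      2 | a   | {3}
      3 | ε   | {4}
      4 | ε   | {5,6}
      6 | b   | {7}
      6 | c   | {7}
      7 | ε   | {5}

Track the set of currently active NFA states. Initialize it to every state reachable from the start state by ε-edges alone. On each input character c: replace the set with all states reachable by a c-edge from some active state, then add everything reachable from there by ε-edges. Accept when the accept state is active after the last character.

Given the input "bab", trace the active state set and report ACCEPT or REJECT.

initial (ε-close {0}): {0}
'b' @ 1: {1,2}
'a' @ 2: {3,4,5,6}  [accepting]
'b' @ 3: {5,7}  [accepting]
final: {5,7}; accept 5 in set

Answer: ACCEPT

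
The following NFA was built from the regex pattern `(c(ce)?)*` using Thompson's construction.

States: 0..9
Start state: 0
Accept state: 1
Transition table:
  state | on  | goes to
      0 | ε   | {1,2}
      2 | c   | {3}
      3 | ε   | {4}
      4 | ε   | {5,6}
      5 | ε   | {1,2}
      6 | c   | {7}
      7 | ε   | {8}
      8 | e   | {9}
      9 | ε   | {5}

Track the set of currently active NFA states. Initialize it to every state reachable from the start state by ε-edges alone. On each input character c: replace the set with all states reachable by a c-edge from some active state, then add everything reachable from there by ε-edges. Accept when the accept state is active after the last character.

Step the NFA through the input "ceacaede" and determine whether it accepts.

Answer: REJECT

Derivation:
initial (ε-close {0}): {0,1,2}
'c' @ 1: {1,2,3,4,5,6}  [accepting]
'e' @ 2: {}  — dead — no transitions
rest 'acaede' ignored (set empty)
final: {}; accept 1 not in set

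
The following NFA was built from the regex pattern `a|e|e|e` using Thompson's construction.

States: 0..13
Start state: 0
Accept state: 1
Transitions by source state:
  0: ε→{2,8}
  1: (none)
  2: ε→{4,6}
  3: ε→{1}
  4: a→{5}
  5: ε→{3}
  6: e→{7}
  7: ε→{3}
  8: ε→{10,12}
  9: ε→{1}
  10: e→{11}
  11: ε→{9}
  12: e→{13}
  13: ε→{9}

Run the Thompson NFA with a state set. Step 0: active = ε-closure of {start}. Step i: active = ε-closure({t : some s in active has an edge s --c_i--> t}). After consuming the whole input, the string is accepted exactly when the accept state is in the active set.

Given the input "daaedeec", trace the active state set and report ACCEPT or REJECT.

start: ε-closure({0}) = {0,2,4,6,8,10,12}
'd' @ 1: {}  — no active states
rest 'aaedeec' ignored (set empty)
final: {}; accept 1 not in set

Answer: REJECT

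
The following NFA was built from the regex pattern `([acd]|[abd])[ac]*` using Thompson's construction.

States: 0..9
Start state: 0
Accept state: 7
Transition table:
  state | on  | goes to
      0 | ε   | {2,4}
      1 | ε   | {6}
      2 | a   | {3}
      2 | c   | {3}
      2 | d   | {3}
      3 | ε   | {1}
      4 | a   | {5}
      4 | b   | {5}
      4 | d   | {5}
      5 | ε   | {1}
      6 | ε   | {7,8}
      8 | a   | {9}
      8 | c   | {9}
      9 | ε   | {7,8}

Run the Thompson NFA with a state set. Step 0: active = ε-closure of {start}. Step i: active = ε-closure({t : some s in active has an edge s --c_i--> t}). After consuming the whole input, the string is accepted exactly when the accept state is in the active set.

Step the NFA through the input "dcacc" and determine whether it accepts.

Answer: ACCEPT

Steps:
start: ε-closure({0}) = {0,2,4}
'd' @ 1: {1,3,5,6,7,8}  [accepting]
'c' @ 2: {7,8,9}  [accepting]
'a' @ 3: {7,8,9}  [accepting]
'c' @ 4: {7,8,9}  [accepting]
'c' @ 5: {7,8,9}  [accepting]
after full input: {7,8,9}  (accept=7 in)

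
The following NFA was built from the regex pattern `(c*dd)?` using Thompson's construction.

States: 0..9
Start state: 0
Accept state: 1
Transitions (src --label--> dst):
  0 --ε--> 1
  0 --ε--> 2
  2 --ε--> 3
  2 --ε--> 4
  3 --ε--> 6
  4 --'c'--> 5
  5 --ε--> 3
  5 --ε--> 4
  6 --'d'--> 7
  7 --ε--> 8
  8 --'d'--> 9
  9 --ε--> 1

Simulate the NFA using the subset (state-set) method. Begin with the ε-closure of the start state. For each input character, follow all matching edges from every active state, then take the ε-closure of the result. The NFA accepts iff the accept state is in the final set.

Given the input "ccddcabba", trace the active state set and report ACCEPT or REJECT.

start: ε-closure({0}) = {0,1,2,3,4,6}
'c' @ 1: {3,4,5,6}
'c' @ 2: {3,4,5,6}
'd' @ 3: {7,8}
'd' @ 4: {1,9}  (accept∈set)
'c' @ 5: {}  — no active states
rest 'abba' ignored (set empty)
end set {} — state 1 not in

Answer: REJECT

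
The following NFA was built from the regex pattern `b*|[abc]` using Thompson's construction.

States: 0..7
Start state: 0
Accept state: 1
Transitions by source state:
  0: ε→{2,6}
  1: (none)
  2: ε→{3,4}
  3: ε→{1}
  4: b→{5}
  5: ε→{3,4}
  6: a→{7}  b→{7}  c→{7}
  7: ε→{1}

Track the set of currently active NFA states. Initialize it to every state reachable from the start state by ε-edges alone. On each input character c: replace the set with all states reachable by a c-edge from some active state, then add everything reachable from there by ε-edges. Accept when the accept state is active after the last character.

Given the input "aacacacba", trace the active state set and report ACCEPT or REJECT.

initial (ε-close {0}): {0,1,2,3,4,6}
'a' @ 1: {1,7}  ✓accept
'a' @ 2: {}  — no active states
rest 'cacacba' ignored (set empty)
after full input: {}  (accept=1 not in)

Answer: REJECT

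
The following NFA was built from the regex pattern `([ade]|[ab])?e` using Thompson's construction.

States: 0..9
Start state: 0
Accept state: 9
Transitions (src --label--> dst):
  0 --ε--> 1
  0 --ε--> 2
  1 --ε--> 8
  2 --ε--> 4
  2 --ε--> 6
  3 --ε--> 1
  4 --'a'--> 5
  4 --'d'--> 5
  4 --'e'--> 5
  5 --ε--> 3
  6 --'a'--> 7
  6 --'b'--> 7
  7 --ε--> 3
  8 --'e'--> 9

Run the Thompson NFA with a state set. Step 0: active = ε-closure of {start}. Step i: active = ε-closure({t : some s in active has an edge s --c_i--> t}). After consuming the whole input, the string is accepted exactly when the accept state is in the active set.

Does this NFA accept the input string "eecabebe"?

Answer: REJECT

Derivation:
S₀ = ε-closure({0}) = {0,1,2,4,6,8}
'e' @ 1: {1,3,5,8,9}  ✓accept
'e' @ 2: {9}  ✓accept
'c' @ 3: {}  — no active states
rest 'abebe' ignored (set empty)
after full input: {}  (accept=9 not in)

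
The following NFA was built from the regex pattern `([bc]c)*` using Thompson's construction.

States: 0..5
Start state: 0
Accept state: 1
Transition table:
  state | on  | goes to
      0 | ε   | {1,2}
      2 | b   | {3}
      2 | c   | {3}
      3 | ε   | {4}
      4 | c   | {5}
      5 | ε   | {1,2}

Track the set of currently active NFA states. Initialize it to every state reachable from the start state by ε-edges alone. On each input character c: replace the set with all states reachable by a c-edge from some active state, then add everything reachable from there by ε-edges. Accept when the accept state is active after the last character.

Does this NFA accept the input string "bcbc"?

start: ε-closure({0}) = {0,1,2}
'b' @ 1: {3,4}
'c' @ 2: {1,2,5}  (accept∈set)
'b' @ 3: {3,4}
'c' @ 4: {1,2,5}  (accept∈set)
end set {1,2,5} — state 1 in

Answer: ACCEPT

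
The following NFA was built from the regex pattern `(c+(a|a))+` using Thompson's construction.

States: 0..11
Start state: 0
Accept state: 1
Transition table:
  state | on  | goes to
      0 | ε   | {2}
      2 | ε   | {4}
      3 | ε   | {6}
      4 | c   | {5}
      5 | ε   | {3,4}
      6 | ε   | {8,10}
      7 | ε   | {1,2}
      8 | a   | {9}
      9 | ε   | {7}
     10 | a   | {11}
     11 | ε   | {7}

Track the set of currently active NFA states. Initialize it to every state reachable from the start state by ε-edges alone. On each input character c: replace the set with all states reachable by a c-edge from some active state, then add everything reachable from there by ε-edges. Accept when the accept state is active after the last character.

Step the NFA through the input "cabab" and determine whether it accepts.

Answer: REJECT

Steps:
start: ε-closure({0}) = {0,2,4}
'c' @ 1: {3,4,5,6,8,10}
'a' @ 2: {1,2,4,7,9,11}  ✓accept
'b' @ 3: {}  — dead — no transitions
rest 'ab' ignored (set empty)
final: {}; accept 1 not in set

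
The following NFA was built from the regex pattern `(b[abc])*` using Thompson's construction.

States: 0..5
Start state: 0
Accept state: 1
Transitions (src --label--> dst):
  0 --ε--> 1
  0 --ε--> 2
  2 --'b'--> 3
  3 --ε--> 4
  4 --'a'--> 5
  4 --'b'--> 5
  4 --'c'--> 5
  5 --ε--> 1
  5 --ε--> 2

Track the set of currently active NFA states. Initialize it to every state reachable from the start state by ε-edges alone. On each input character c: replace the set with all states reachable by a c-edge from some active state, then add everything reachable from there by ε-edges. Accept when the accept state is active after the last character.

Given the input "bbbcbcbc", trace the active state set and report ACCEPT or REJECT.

S₀ = ε-closure({0}) = {0,1,2}
'b' @ 1: {3,4}
'b' @ 2: {1,2,5}  ✓accept
'b' @ 3: {3,4}
'c' @ 4: {1,2,5}  ✓accept
'b' @ 5: {3,4}
'c' @ 6: {1,2,5}  ✓accept
'b' @ 7: {3,4}
'c' @ 8: {1,2,5}  ✓accept
end set {1,2,5} — state 1 in

Answer: ACCEPT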